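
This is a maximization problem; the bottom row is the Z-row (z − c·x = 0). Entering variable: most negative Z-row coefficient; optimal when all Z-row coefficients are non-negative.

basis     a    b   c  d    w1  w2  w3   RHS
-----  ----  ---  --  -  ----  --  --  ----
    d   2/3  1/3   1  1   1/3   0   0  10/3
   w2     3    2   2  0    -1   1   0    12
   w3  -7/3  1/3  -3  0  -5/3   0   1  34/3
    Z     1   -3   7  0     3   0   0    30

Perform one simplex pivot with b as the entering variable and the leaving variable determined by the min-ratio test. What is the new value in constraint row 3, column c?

-10/3

Ratio test on column b — row 1: (10/3)/(1/3) = 10; row 2: 12/2 = 6; row 3: (34/3)/(1/3) = 34. Minimum is 6 at row 2 (w2 leaves); pivot element 2.
Divide row 2 by 2; eliminate column b from the other rows.
Row 3 update in column c: -3 − (1/3)·1 = -10/3.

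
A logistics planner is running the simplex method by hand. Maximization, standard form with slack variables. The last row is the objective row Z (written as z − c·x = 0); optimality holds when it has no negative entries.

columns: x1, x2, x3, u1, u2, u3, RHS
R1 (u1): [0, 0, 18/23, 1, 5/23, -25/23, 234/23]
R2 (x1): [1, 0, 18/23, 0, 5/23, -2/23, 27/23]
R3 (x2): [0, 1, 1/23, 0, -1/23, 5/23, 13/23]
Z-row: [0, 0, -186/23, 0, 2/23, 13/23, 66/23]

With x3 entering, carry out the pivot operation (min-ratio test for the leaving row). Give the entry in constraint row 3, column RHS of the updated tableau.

1/2

Ratio test on column x3 — row 1: (234/23)/(18/23) = 13; row 2: (27/23)/(18/23) = 3/2; row 3: (13/23)/(1/23) = 13. Minimum is 3/2 at row 2 (x1 leaves); pivot element 18/23.
Divide row 2 by 18/23; eliminate column x3 from the other rows.
Row 3 update in column RHS: 13/23 − (1/23)·(3/2) = 1/2.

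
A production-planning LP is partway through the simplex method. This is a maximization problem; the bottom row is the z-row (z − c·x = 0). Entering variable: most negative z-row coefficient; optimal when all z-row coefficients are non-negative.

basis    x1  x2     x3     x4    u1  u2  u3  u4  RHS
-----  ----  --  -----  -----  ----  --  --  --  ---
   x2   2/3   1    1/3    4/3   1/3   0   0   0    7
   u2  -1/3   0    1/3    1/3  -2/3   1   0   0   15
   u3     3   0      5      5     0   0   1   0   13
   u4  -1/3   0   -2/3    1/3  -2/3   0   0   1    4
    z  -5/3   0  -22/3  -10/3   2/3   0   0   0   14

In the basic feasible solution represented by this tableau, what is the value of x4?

0

x4 is not in the basis, so in the current basic feasible solution x4 = 0.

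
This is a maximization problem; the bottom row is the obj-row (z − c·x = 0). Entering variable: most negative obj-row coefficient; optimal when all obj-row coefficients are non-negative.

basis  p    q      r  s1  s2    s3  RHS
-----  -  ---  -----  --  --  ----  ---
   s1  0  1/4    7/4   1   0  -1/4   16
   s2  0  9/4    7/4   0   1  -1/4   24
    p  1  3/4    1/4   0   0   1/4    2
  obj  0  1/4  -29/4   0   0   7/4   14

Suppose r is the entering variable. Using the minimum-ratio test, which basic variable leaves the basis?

Column r entries and ratios — s1: 16/(7/4) = 64/7; s2: 24/(7/4) = 96/7; p: 2/(1/4) = 8.
Smallest ratio is 8 in the row of p, so p leaves.

p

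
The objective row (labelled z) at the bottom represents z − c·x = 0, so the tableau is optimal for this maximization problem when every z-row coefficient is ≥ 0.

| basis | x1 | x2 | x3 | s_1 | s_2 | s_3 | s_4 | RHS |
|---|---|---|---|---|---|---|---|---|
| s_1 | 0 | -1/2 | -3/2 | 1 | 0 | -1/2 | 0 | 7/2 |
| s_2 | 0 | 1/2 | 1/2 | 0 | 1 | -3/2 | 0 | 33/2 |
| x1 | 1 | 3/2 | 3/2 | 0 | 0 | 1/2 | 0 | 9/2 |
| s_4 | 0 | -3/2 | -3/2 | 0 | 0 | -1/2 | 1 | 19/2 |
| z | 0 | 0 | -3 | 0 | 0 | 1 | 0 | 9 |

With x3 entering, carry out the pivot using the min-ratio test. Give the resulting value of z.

Ratio test on column x3 — row 1: entry -3/2 ≤ 0; row 2: (33/2)/(1/2) = 33; row 3: (9/2)/(3/2) = 3; row 4: entry -3/2 ≤ 0. Minimum is 3 at row 3 (x1 leaves); pivot element 3/2.
Pivot on row 3; the z-row RHS becomes 9 − (-3)·3 = 18.

18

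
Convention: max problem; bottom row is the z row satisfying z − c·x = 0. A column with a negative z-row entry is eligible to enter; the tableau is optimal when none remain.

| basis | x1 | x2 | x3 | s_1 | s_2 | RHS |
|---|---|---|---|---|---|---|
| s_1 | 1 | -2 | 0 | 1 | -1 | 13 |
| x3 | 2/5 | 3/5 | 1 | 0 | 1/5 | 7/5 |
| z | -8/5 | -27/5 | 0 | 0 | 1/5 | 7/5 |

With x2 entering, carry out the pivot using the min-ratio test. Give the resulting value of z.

14

Ratio test on column x2 — row 1: entry -2 ≤ 0; row 2: (7/5)/(3/5) = 7/3. Minimum is 7/3 at row 2 (x3 leaves); pivot element 3/5.
Pivot on row 2; the z-row RHS becomes 7/5 − (-27/5)·(7/3) = 14.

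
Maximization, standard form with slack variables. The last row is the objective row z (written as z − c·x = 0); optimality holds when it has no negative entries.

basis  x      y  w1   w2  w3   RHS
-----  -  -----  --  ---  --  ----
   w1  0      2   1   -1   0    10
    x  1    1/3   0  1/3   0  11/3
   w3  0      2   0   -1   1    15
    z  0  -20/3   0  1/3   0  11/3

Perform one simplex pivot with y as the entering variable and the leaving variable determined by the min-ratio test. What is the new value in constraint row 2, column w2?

1/2

Ratio test on column y — row 1: 10/2 = 5; row 2: (11/3)/(1/3) = 11; row 3: 15/2 = 15/2. Minimum is 5 at row 1 (w1 leaves); pivot element 2.
Divide row 1 by 2; eliminate column y from the other rows.
Row 2 update in column w2: 1/3 − (1/3)·(-1/2) = 1/2.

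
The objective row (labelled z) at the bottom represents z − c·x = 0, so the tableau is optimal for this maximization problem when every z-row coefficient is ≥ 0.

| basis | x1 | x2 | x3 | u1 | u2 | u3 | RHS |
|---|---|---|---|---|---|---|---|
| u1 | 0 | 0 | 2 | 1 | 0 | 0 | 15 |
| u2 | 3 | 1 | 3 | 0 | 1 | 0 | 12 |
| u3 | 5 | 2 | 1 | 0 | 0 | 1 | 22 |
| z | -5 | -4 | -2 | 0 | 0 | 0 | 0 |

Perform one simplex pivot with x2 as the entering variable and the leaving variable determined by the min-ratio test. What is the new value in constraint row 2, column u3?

Ratio test on column x2 — row 1: entry 0 ≤ 0; row 2: 12/1 = 12; row 3: 22/2 = 11. Minimum is 11 at row 3 (u3 leaves); pivot element 2.
Divide row 3 by 2; eliminate column x2 from the other rows.
Row 2 update in column u3: 0 − 1·(1/2) = -1/2.

-1/2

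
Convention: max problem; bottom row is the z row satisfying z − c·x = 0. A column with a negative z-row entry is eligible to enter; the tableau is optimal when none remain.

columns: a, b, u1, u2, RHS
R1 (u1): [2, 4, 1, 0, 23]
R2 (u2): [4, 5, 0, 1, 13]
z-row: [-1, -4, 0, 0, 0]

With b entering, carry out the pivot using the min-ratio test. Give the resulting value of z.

Ratio test on column b — row 1: 23/4 = 23/4; row 2: 13/5 = 13/5. Minimum is 13/5 at row 2 (u2 leaves); pivot element 5.
Pivot on row 2; the z-row RHS becomes 0 − (-4)·(13/5) = 52/5.

52/5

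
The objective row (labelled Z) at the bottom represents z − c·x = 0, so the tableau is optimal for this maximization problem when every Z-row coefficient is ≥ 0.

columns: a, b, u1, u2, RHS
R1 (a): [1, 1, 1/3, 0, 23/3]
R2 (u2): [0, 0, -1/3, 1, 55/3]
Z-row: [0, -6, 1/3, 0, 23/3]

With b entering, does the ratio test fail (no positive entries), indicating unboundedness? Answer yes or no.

Column b has positive entries in row(s) 1, so the ratio test bounds it — not unbounded.

no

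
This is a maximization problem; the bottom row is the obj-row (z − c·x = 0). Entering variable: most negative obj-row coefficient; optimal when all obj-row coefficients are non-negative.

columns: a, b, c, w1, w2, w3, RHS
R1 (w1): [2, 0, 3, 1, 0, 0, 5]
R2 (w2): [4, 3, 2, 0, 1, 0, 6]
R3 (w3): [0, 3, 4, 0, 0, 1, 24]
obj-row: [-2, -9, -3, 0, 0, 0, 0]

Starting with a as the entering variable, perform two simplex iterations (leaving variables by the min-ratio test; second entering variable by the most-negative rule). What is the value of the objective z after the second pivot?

18

Ratio test on column a — row 1: 5/2 = 5/2; row 2: 6/4 = 3/2; row 3: entry 0 ≤ 0. Minimum is 3/2 at row 2 (w2 leaves); pivot element 4.
Pivot on row 2; the obj-row RHS becomes 0 − (-2)·(3/2) = 3.
Next entering variable (most negative obj-row entry -15/2): b.
Ratio test on column b — row 1: entry -3/2 ≤ 0; row 2: (3/2)/(3/4) = 2; row 3: 24/3 = 8. Minimum is 2 at row 2 (a leaves); pivot element 3/4.
After the second pivot the obj-row RHS is 3 − (-15/2)·2 = 18.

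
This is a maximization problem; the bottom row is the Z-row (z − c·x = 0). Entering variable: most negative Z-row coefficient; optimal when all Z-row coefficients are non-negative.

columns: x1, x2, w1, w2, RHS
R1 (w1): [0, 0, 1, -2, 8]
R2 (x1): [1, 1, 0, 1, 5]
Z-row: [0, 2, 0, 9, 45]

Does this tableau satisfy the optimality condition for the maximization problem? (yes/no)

Every Z-row coefficient is ≥ 0, so the tableau is optimal.

yes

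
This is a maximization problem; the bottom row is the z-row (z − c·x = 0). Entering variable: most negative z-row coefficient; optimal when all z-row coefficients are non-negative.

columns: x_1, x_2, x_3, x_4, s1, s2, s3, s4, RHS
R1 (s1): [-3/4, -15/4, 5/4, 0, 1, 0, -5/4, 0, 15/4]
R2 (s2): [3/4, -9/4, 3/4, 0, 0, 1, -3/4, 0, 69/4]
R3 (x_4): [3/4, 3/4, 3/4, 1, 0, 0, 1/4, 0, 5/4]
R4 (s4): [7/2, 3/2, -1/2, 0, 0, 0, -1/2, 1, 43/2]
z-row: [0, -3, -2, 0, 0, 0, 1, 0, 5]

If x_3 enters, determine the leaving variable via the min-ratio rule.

Column x_3 entries and ratios — s1: (15/4)/(5/4) = 3; s2: (69/4)/(3/4) = 23; x_4: (5/4)/(3/4) = 5/3; s4: -1/2 ≤ 0, skip.
Smallest ratio is 5/3 in the row of x_4, so x_4 leaves.

x_4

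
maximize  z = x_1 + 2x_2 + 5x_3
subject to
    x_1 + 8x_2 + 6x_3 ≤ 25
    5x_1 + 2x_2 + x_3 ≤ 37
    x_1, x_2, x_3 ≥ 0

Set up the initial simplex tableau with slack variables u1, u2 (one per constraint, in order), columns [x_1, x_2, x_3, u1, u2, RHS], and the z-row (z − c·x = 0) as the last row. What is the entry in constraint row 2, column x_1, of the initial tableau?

Constraint 2 has coefficient 5 on x_1.

5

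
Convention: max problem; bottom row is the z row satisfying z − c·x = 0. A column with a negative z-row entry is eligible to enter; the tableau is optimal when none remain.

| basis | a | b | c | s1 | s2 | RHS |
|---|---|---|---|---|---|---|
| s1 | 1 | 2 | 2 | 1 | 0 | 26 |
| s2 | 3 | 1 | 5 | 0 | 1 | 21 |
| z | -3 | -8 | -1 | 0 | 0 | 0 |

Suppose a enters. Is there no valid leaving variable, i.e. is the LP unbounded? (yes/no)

no

Column a has positive entries in row(s) 1, 2, so the ratio test bounds it — not unbounded.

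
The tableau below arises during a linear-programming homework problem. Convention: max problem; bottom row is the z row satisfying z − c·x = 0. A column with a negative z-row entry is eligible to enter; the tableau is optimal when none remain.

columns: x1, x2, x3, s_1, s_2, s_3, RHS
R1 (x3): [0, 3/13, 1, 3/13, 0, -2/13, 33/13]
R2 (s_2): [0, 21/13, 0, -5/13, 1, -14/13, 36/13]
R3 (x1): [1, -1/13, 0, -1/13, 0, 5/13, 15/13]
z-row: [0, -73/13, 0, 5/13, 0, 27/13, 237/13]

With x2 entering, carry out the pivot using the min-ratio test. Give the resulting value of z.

195/7

Ratio test on column x2 — row 1: (33/13)/(3/13) = 11; row 2: (36/13)/(21/13) = 12/7; row 3: entry -1/13 ≤ 0. Minimum is 12/7 at row 2 (s_2 leaves); pivot element 21/13.
Pivot on row 2; the z-row RHS becomes 237/13 − (-73/13)·(12/7) = 195/7.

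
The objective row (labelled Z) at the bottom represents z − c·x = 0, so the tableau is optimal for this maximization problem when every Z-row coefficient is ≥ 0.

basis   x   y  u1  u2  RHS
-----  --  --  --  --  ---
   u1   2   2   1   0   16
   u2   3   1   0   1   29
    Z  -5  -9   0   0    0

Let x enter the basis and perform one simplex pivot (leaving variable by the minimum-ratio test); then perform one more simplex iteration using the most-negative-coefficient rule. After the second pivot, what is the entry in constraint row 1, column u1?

1/2

Ratio test on column x — row 1: 16/2 = 8; row 2: 29/3 = 29/3. Minimum is 8 at row 1 (u1 leaves); pivot element 2.
Divide row 1 by 2; eliminate column x from the other rows.
Second iteration: most negative Z-row entry is -4 in column y, so y enters.
Ratio test on column y — row 1: 8/1 = 8; row 2: entry -2 ≤ 0. Minimum is 8 at row 1 (x leaves); pivot element 1.
Divide row 1 by 1; eliminate column y from the other rows.
After both pivots, the entry at constraint row 1, column u1 is 1/2.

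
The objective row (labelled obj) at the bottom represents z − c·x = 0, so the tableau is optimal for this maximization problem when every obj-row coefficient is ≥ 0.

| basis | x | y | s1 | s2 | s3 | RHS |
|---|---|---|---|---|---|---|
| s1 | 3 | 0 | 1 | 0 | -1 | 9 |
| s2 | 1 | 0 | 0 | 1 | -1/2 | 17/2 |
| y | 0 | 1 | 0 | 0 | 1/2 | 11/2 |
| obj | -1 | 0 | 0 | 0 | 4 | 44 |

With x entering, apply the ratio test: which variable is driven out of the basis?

Column x entries and ratios — s1: 9/3 = 3; s2: (17/2)/1 = 17/2; y: 0 ≤ 0, skip.
Smallest ratio is 3 in the row of s1, so s1 leaves.

s1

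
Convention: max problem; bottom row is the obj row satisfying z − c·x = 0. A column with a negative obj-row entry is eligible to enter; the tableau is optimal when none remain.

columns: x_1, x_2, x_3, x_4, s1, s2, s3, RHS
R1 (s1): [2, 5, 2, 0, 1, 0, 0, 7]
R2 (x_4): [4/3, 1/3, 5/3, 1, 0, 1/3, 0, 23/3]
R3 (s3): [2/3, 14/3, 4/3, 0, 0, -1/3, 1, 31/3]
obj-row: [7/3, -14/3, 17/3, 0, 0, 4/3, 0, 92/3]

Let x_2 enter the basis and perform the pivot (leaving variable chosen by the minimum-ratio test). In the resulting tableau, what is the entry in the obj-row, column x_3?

113/15

Ratio test on column x_2 — row 1: 7/5 = 7/5; row 2: (23/3)/(1/3) = 23; row 3: (31/3)/(14/3) = 31/14. Minimum is 7/5 at row 1 (s1 leaves); pivot element 5.
Divide row 1 by 5; eliminate column x_2 from the other rows.
obj-row update in column x_3: 17/3 − (-14/3)·(2/5) = 113/15.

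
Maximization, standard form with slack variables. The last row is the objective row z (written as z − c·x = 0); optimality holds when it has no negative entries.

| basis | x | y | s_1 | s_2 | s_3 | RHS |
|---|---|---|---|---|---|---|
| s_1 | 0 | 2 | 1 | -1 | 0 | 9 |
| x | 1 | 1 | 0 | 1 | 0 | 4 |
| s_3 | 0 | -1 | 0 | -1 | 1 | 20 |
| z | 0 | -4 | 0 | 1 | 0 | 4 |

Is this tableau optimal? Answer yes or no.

no

The z-row has a negative entry -4 in column y, so it is not optimal.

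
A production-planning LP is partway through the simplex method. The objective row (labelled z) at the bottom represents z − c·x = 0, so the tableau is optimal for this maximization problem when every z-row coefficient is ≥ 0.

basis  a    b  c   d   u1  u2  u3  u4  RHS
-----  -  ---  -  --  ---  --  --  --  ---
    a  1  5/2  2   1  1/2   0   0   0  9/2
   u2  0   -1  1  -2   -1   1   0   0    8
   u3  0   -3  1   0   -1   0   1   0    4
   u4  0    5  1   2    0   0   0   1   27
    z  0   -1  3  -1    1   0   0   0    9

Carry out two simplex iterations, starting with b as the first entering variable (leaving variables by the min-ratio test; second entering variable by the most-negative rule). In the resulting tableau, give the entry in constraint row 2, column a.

2

Ratio test on column b — row 1: (9/2)/(5/2) = 9/5; row 2: entry -1 ≤ 0; row 3: entry -3 ≤ 0; row 4: 27/5 = 27/5. Minimum is 9/5 at row 1 (a leaves); pivot element 5/2.
Divide row 1 by 5/2; eliminate column b from the other rows.
Second iteration: most negative z-row entry is -3/5 in column d, so d enters.
Ratio test on column d — row 1: (9/5)/(2/5) = 9/2; row 2: entry -8/5 ≤ 0; row 3: (47/5)/(6/5) = 47/6; row 4: entry 0 ≤ 0. Minimum is 9/2 at row 1 (b leaves); pivot element 2/5.
Divide row 1 by 2/5; eliminate column d from the other rows.
After both pivots, the entry at constraint row 2, column a is 2.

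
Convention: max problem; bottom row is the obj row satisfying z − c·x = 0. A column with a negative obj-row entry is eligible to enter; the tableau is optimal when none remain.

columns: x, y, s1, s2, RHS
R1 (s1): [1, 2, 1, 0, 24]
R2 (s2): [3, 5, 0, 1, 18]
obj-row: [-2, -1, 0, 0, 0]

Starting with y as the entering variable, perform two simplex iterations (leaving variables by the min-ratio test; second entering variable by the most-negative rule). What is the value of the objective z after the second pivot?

Ratio test on column y — row 1: 24/2 = 12; row 2: 18/5 = 18/5. Minimum is 18/5 at row 2 (s2 leaves); pivot element 5.
Pivot on row 2; the obj-row RHS becomes 0 − (-1)·(18/5) = 18/5.
Next entering variable (most negative obj-row entry -7/5): x.
Ratio test on column x — row 1: entry -1/5 ≤ 0; row 2: (18/5)/(3/5) = 6. Minimum is 6 at row 2 (y leaves); pivot element 3/5.
After the second pivot the obj-row RHS is 18/5 − (-7/5)·6 = 12.

12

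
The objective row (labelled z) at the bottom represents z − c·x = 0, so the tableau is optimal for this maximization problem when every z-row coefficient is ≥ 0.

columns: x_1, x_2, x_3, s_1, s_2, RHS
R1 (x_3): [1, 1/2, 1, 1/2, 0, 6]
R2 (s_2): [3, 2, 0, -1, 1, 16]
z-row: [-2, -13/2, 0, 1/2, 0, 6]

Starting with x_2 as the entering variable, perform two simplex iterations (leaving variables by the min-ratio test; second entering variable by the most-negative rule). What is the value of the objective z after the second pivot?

196/3

Ratio test on column x_2 — row 1: 6/(1/2) = 12; row 2: 16/2 = 8. Minimum is 8 at row 2 (s_2 leaves); pivot element 2.
Pivot on row 2; the z-row RHS becomes 6 − (-13/2)·8 = 58.
Next entering variable (most negative z-row entry -11/4): s_1.
Ratio test on column s_1 — row 1: 2/(3/4) = 8/3; row 2: entry -1/2 ≤ 0. Minimum is 8/3 at row 1 (x_3 leaves); pivot element 3/4.
After the second pivot the z-row RHS is 58 − (-11/4)·(8/3) = 196/3.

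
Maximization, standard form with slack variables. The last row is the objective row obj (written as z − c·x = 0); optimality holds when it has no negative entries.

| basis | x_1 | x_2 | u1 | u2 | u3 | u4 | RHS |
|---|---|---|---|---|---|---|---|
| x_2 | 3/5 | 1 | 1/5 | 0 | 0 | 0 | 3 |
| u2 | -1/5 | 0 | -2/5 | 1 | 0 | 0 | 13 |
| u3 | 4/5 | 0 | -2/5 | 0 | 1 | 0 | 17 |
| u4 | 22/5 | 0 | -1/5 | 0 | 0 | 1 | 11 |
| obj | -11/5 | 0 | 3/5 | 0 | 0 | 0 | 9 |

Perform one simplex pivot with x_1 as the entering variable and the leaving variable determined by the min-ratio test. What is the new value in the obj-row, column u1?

Ratio test on column x_1 — row 1: 3/(3/5) = 5; row 2: entry -1/5 ≤ 0; row 3: 17/(4/5) = 85/4; row 4: 11/(22/5) = 5/2. Minimum is 5/2 at row 4 (u4 leaves); pivot element 22/5.
Divide row 4 by 22/5; eliminate column x_1 from the other rows.
obj-row update in column u1: 3/5 − (-11/5)·(-1/22) = 1/2.

1/2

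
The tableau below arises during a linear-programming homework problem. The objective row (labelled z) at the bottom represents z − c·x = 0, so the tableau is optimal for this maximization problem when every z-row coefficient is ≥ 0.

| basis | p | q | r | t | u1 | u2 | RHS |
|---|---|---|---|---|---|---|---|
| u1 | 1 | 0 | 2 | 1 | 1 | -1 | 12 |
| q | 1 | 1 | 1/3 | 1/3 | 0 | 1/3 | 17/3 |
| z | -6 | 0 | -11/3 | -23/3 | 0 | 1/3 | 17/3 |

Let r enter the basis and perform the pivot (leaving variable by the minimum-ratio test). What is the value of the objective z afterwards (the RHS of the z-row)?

Ratio test on column r — row 1: 12/2 = 6; row 2: (17/3)/(1/3) = 17. Minimum is 6 at row 1 (u1 leaves); pivot element 2.
Pivot on row 1; the z-row RHS becomes 17/3 − (-11/3)·6 = 83/3.

83/3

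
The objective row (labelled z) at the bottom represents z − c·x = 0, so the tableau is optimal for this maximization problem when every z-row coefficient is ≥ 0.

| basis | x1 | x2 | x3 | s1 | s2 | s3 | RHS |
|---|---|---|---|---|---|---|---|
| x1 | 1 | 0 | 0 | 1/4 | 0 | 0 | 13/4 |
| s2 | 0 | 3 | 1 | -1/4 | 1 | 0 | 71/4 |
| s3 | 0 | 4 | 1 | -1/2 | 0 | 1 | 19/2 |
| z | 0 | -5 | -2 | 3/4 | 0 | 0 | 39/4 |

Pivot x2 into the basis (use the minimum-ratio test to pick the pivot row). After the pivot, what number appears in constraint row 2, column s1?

1/8

Ratio test on column x2 — row 1: entry 0 ≤ 0; row 2: (71/4)/3 = 71/12; row 3: (19/2)/4 = 19/8. Minimum is 19/8 at row 3 (s3 leaves); pivot element 4.
Divide row 3 by 4; eliminate column x2 from the other rows.
Row 2 update in column s1: -1/4 − 3·(-1/8) = 1/8.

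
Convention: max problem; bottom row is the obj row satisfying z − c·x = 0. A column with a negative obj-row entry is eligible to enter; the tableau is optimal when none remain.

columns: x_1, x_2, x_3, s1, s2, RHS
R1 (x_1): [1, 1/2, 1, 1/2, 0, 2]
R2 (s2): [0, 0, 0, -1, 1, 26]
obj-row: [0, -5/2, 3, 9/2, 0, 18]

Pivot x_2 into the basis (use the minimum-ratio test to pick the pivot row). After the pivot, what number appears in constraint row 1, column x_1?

Ratio test on column x_2 — row 1: 2/(1/2) = 4; row 2: entry 0 ≤ 0. Minimum is 4 at row 1 (x_1 leaves); pivot element 1/2.
Divide row 1 by 1/2; eliminate column x_2 from the other rows.
In the new row 1, the x_1 entry is the old entry divided by the pivot: 1/(1/2) = 2.

2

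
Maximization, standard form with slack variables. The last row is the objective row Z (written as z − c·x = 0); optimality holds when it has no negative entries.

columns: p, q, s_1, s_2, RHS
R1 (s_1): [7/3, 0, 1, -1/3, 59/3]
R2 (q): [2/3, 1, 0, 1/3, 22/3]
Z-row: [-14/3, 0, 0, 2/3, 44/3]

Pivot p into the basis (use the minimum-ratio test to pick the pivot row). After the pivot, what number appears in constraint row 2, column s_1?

Ratio test on column p — row 1: (59/3)/(7/3) = 59/7; row 2: (22/3)/(2/3) = 11. Minimum is 59/7 at row 1 (s_1 leaves); pivot element 7/3.
Divide row 1 by 7/3; eliminate column p from the other rows.
Row 2 update in column s_1: 0 − (2/3)·(3/7) = -2/7.

-2/7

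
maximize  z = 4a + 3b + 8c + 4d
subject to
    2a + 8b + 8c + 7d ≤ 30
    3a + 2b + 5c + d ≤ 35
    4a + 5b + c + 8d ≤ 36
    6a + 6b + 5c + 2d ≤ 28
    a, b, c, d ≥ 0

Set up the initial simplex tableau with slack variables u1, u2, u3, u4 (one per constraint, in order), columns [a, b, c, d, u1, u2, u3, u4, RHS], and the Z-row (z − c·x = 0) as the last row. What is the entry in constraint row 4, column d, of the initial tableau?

2

Constraint 4 has coefficient 2 on d.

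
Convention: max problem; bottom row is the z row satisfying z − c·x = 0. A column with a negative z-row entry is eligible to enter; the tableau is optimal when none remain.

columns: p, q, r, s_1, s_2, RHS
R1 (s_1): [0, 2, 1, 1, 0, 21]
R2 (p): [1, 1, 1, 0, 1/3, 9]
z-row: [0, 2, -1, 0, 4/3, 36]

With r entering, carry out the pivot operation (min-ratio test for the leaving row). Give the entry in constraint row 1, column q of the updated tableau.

1

Ratio test on column r — row 1: 21/1 = 21; row 2: 9/1 = 9. Minimum is 9 at row 2 (p leaves); pivot element 1.
Divide row 2 by 1; eliminate column r from the other rows.
Row 1 update in column q: 2 − 1·1 = 1.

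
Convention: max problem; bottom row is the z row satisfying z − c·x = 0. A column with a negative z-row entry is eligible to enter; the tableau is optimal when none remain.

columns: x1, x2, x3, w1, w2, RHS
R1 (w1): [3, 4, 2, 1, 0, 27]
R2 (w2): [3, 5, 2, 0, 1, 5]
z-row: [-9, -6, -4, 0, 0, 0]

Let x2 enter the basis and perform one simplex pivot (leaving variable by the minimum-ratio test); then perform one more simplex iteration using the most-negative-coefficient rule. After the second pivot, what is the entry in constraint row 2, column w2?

1/3

Ratio test on column x2 — row 1: 27/4 = 27/4; row 2: 5/5 = 1. Minimum is 1 at row 2 (w2 leaves); pivot element 5.
Divide row 2 by 5; eliminate column x2 from the other rows.
Second iteration: most negative z-row entry is -27/5 in column x1, so x1 enters.
Ratio test on column x1 — row 1: 23/(3/5) = 115/3; row 2: 1/(3/5) = 5/3. Minimum is 5/3 at row 2 (x2 leaves); pivot element 3/5.
Divide row 2 by 3/5; eliminate column x1 from the other rows.
After both pivots, the entry at constraint row 2, column w2 is 1/3.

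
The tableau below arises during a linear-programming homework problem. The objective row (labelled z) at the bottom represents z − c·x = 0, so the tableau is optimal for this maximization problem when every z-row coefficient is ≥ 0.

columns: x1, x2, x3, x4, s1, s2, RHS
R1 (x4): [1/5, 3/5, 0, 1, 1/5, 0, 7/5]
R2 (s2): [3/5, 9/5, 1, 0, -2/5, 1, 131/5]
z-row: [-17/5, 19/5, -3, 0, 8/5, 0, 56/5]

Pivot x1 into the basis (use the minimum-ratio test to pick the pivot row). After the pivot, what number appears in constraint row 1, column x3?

0

Ratio test on column x1 — row 1: (7/5)/(1/5) = 7; row 2: (131/5)/(3/5) = 131/3. Minimum is 7 at row 1 (x4 leaves); pivot element 1/5.
Divide row 1 by 1/5; eliminate column x1 from the other rows.
In the new row 1, the x3 entry is the old entry divided by the pivot: 0/(1/5) = 0.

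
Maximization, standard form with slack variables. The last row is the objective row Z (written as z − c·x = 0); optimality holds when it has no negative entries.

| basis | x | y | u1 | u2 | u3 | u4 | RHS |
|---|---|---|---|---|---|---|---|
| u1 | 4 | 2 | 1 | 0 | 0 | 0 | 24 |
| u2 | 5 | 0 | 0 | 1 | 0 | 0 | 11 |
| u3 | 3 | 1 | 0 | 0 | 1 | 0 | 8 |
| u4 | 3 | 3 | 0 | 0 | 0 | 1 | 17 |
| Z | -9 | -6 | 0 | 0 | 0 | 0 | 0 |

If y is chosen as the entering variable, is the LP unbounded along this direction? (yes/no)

no

Column y has positive entries in row(s) 1, 3, 4, so the ratio test bounds it — not unbounded.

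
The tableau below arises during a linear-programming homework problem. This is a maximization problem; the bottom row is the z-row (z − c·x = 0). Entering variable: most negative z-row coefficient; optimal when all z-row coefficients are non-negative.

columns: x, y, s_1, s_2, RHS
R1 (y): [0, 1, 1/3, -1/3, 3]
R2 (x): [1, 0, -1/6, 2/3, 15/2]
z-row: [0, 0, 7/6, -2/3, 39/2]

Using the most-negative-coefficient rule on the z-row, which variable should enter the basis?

Negative z-row entries: s_2: -2/3.
The most negative is -2/3 in column s_2, so s_2 enters.

s_2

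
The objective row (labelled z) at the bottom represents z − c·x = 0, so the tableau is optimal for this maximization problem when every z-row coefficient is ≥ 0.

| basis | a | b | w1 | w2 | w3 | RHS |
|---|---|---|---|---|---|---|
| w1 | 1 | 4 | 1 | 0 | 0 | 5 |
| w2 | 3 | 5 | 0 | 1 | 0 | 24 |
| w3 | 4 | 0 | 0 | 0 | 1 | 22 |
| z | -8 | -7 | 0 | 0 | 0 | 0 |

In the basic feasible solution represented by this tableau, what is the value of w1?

5

w1 is basic (row 1); its value is the RHS of that row, 5.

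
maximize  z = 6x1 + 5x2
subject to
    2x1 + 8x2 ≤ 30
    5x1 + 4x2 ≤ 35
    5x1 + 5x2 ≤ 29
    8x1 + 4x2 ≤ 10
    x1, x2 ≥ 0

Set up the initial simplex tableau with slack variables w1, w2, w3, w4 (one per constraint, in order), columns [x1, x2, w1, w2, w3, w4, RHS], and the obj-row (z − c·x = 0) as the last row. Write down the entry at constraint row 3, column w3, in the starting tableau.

1

Slack w3 belongs to constraint 3; its column is the unit vector e_3, so the entry in row 3 is 1.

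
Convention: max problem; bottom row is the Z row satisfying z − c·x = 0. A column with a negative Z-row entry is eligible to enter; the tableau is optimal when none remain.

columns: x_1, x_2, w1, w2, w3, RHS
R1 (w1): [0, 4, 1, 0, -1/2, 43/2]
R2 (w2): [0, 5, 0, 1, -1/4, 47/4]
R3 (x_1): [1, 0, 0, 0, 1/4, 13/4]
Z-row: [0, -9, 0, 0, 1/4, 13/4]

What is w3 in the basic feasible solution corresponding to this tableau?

0

w3 is not in the basis, so in the current basic feasible solution w3 = 0.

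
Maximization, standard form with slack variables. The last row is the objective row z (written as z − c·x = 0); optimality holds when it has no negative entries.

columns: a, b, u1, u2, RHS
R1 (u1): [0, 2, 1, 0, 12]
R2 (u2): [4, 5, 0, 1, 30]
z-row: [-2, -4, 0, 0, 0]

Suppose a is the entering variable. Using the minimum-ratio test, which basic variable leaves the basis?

u2

Column a entries and ratios — u1: 0 ≤ 0, skip; u2: 30/4 = 15/2.
Smallest ratio is 15/2 in the row of u2, so u2 leaves.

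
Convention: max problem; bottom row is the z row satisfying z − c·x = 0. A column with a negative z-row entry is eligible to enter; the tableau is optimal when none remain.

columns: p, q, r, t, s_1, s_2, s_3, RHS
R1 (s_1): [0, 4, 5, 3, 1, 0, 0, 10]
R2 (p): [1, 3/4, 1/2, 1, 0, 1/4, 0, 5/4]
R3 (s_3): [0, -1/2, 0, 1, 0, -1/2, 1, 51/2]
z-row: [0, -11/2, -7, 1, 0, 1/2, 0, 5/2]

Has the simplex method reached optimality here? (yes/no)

The z-row has a negative entry -7 in column r, so it is not optimal.

no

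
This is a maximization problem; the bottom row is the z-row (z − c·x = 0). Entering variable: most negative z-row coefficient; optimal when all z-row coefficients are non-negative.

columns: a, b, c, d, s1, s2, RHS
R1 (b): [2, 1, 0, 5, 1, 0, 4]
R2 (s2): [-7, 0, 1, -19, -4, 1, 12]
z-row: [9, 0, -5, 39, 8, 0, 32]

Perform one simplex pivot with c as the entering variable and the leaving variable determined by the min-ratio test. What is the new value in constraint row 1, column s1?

1

Ratio test on column c — row 1: entry 0 ≤ 0; row 2: 12/1 = 12. Minimum is 12 at row 2 (s2 leaves); pivot element 1.
Divide row 2 by 1; eliminate column c from the other rows.
Row 1 update in column s1: 1 − 0·(-4) = 1.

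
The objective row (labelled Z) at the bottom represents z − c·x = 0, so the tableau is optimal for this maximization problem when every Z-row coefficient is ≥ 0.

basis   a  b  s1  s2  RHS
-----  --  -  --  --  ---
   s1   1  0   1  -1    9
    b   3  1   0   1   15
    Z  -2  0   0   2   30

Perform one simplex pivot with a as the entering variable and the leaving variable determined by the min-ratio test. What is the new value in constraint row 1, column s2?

-4/3

Ratio test on column a — row 1: 9/1 = 9; row 2: 15/3 = 5. Minimum is 5 at row 2 (b leaves); pivot element 3.
Divide row 2 by 3; eliminate column a from the other rows.
Row 1 update in column s2: -1 − 1·(1/3) = -4/3.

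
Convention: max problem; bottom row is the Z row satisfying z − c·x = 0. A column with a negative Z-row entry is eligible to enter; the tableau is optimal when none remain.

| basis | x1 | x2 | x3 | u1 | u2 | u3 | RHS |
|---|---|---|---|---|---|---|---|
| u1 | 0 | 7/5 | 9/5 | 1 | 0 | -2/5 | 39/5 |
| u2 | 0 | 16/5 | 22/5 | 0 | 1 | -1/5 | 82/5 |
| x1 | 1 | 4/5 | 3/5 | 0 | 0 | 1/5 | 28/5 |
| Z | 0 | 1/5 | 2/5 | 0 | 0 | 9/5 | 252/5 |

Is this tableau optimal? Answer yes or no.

Every Z-row coefficient is ≥ 0, so the tableau is optimal.

yes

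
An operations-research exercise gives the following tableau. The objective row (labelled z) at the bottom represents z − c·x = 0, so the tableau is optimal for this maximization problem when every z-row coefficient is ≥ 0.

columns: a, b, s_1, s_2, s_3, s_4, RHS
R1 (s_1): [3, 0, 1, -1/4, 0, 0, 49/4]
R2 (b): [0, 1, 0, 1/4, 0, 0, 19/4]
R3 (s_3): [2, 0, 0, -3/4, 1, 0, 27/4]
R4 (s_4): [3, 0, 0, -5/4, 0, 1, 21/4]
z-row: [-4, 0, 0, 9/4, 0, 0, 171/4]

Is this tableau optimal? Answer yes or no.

The z-row has a negative entry -4 in column a, so it is not optimal.

no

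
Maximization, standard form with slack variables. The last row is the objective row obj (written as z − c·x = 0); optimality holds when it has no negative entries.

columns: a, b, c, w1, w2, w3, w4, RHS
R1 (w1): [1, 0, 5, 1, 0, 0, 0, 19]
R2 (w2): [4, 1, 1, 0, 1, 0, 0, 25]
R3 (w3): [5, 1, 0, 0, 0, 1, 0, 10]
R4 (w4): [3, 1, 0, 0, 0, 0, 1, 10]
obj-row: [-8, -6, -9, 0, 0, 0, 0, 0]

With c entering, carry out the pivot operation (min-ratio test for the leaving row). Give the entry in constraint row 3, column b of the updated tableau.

Ratio test on column c — row 1: 19/5 = 19/5; row 2: 25/1 = 25; row 3: entry 0 ≤ 0; row 4: entry 0 ≤ 0. Minimum is 19/5 at row 1 (w1 leaves); pivot element 5.
Divide row 1 by 5; eliminate column c from the other rows.
Row 3 update in column b: 1 − 0·0 = 1.

1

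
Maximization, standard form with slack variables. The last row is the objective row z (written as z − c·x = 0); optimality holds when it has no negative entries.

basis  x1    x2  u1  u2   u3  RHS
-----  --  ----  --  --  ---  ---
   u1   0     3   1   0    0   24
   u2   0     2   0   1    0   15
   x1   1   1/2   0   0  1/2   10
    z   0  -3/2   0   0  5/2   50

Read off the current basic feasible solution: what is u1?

24

u1 is basic (row 1); its value is the RHS of that row, 24.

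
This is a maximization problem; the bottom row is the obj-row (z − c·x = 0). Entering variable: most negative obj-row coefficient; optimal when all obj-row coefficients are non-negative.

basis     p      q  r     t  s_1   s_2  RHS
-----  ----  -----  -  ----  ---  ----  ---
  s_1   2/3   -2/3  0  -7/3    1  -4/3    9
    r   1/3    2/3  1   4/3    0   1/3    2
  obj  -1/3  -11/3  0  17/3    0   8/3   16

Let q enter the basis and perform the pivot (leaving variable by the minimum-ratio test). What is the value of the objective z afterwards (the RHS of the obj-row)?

Ratio test on column q — row 1: entry -2/3 ≤ 0; row 2: 2/(2/3) = 3. Minimum is 3 at row 2 (r leaves); pivot element 2/3.
Pivot on row 2; the obj-row RHS becomes 16 − (-11/3)·3 = 27.

27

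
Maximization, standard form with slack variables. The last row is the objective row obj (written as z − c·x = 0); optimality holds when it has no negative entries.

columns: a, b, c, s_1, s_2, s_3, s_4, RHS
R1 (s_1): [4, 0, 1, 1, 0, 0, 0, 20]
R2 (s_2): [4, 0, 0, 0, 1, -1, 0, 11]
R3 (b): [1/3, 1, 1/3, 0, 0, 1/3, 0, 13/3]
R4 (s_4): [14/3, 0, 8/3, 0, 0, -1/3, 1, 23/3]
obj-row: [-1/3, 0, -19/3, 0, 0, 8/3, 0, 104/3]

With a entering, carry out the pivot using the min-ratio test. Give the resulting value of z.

Ratio test on column a — row 1: 20/4 = 5; row 2: 11/4 = 11/4; row 3: (13/3)/(1/3) = 13; row 4: (23/3)/(14/3) = 23/14. Minimum is 23/14 at row 4 (s_4 leaves); pivot element 14/3.
Pivot on row 4; the obj-row RHS becomes 104/3 − (-1/3)·(23/14) = 493/14.

493/14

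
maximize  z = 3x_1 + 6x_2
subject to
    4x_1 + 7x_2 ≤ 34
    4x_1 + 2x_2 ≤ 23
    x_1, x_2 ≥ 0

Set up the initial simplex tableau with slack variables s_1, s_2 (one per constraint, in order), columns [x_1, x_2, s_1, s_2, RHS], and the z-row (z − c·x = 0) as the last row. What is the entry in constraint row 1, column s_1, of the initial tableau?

1

Slack s_1 belongs to constraint 1; its column is the unit vector e_1, so the entry in row 1 is 1.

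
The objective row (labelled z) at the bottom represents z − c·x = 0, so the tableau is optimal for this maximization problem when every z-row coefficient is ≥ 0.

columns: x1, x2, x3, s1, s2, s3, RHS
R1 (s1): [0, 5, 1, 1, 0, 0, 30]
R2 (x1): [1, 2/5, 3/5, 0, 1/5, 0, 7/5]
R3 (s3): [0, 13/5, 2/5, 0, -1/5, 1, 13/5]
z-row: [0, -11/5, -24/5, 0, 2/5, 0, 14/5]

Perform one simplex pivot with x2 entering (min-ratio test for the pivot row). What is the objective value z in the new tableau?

5

Ratio test on column x2 — row 1: 30/5 = 6; row 2: (7/5)/(2/5) = 7/2; row 3: (13/5)/(13/5) = 1. Minimum is 1 at row 3 (s3 leaves); pivot element 13/5.
Pivot on row 3; the z-row RHS becomes 14/5 − (-11/5)·1 = 5.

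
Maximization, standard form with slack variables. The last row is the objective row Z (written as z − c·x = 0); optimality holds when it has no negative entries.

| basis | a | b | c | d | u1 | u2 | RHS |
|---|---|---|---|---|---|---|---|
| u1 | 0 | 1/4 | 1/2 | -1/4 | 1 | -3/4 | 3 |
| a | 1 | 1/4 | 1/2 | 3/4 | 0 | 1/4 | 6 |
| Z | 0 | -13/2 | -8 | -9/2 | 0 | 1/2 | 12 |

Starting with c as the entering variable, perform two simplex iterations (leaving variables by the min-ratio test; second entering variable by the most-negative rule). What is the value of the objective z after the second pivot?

189/2

Ratio test on column c — row 1: 3/(1/2) = 6; row 2: 6/(1/2) = 12. Minimum is 6 at row 1 (u1 leaves); pivot element 1/2.
Pivot on row 1; the Z-row RHS becomes 12 − (-8)·6 = 60.
Next entering variable (most negative Z-row entry -23/2): u2.
Ratio test on column u2 — row 1: entry -3/2 ≤ 0; row 2: 3/1 = 3. Minimum is 3 at row 2 (a leaves); pivot element 1.
After the second pivot the Z-row RHS is 60 − (-23/2)·3 = 189/2.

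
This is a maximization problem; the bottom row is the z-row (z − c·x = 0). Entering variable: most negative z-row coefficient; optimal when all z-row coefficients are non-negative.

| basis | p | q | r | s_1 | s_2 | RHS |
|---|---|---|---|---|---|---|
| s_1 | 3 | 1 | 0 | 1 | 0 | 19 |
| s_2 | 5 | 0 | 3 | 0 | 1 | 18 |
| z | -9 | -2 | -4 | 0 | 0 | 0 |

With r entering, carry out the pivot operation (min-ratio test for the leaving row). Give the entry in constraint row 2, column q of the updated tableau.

Ratio test on column r — row 1: entry 0 ≤ 0; row 2: 18/3 = 6. Minimum is 6 at row 2 (s_2 leaves); pivot element 3.
Divide row 2 by 3; eliminate column r from the other rows.
In the new row 2, the q entry is the old entry divided by the pivot: 0/3 = 0.

0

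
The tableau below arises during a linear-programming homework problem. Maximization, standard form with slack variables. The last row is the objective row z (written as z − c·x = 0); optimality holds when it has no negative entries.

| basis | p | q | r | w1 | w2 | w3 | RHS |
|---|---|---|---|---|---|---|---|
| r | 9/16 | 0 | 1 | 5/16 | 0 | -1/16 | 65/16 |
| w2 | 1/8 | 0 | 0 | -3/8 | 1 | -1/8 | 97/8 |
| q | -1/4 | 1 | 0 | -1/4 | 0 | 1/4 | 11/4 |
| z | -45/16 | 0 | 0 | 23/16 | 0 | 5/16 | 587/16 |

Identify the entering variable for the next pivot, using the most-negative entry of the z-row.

p

Negative z-row entries: p: -45/16.
The most negative is -45/16 in column p, so p enters.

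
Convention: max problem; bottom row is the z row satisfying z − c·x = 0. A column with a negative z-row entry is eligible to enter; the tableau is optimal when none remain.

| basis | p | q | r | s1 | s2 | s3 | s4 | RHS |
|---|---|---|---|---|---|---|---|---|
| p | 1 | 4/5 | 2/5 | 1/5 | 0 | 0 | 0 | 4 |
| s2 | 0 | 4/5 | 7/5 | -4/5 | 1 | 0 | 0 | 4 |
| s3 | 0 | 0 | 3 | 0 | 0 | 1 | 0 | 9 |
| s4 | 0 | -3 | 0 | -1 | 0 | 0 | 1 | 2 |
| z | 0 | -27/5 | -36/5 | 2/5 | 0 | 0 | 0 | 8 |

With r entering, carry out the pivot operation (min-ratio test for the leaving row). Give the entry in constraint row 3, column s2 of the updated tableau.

-15/7

Ratio test on column r — row 1: 4/(2/5) = 10; row 2: 4/(7/5) = 20/7; row 3: 9/3 = 3; row 4: entry 0 ≤ 0. Minimum is 20/7 at row 2 (s2 leaves); pivot element 7/5.
Divide row 2 by 7/5; eliminate column r from the other rows.
Row 3 update in column s2: 0 − 3·(5/7) = -15/7.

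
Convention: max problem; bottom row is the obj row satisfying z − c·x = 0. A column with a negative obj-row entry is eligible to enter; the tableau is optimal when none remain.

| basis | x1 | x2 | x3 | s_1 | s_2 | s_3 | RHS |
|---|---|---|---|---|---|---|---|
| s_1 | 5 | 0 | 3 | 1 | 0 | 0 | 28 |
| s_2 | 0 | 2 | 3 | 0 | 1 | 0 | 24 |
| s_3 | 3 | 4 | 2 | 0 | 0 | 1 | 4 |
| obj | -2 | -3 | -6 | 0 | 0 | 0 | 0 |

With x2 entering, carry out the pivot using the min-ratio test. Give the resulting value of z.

Ratio test on column x2 — row 1: entry 0 ≤ 0; row 2: 24/2 = 12; row 3: 4/4 = 1. Minimum is 1 at row 3 (s_3 leaves); pivot element 4.
Pivot on row 3; the obj-row RHS becomes 0 − (-3)·1 = 3.

3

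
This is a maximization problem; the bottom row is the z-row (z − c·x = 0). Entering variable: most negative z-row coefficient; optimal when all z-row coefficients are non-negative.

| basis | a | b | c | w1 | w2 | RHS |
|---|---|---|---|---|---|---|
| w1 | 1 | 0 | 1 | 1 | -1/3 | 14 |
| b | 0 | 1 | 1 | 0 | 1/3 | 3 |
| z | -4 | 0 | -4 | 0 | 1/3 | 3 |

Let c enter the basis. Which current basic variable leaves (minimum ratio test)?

Column c entries and ratios — w1: 14/1 = 14; b: 3/1 = 3.
Smallest ratio is 3 in the row of b, so b leaves.

b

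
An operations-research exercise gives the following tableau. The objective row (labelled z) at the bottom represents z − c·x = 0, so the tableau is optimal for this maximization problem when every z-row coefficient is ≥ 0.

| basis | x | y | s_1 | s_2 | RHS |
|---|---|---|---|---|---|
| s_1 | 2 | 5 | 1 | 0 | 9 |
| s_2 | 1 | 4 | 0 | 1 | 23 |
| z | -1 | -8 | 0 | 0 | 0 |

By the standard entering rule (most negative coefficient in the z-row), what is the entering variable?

y

Negative z-row entries: x: -1, y: -8.
The most negative is -8 in column y, so y enters.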